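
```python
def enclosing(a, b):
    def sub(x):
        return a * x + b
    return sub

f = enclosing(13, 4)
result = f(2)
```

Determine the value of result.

Step 1: enclosing(13, 4) captures a = 13, b = 4.
Step 2: f(2) computes 13 * 2 + 4 = 30.
Step 3: result = 30

The answer is 30.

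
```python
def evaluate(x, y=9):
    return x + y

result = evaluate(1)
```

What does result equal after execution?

Step 1: evaluate(1) uses default y = 9.
Step 2: Returns 1 + 9 = 10.
Step 3: result = 10

The answer is 10.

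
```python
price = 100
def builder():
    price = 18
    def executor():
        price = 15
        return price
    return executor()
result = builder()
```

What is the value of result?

Step 1: Three scopes define price: global (100), builder (18), executor (15).
Step 2: executor() has its own local price = 15, which shadows both enclosing and global.
Step 3: result = 15 (local wins in LEGB)

The answer is 15.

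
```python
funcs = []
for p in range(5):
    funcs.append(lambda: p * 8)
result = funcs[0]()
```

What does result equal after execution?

Step 1: All lambdas reference the same variable p (late binding).
Step 2: After the loop, p = 4. Every lambda returns p * 8.
Step 3: funcs[0]() = 4 * 8 = 32

The answer is 32.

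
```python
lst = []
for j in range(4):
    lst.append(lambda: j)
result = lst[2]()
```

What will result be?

Step 1: The loop creates 4 lambdas, all referencing the same variable j.
Step 2: After the loop, j = 3 (final value).
Step 3: lst[2]() looks up j at call time and finds 3. This is the late binding gotcha. result = 3

The answer is 3.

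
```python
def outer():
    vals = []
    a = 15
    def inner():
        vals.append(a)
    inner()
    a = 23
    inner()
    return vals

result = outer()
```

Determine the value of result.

Step 1: a = 15. inner() appends current a to vals.
Step 2: First inner(): appends 15. Then a = 23.
Step 3: Second inner(): appends 23 (closure sees updated a). result = [15, 23]

The answer is [15, 23].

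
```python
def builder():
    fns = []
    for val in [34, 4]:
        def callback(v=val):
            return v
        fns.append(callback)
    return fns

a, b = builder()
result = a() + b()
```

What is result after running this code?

Step 1: Default argument v=val captures val at each iteration.
Step 2: a() returns 34 (captured at first iteration), b() returns 4 (captured at second).
Step 3: result = 34 + 4 = 38

The answer is 38.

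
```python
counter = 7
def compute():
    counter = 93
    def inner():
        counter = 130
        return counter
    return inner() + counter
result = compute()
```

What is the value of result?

Step 1: compute() has local counter = 93. inner() has local counter = 130.
Step 2: inner() returns its local counter = 130.
Step 3: compute() returns 130 + its own counter (93) = 223

The answer is 223.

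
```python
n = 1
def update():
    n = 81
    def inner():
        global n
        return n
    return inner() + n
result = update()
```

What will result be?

Step 1: Global n = 1. update() shadows with local n = 81.
Step 2: inner() uses global keyword, so inner() returns global n = 1.
Step 3: update() returns 1 + 81 = 82

The answer is 82.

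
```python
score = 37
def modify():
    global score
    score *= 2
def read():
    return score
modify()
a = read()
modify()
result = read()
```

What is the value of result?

Step 1: score = 37.
Step 2: First modify(): score = 37 * 2 = 74.
Step 3: Second modify(): score = 74 * 2 = 148.
Step 4: read() returns 148

The answer is 148.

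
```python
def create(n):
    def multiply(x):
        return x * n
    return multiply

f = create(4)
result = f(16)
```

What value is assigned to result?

Step 1: create(4) returns multiply closure with n = 4.
Step 2: f(16) computes 16 * 4 = 64.
Step 3: result = 64

The answer is 64.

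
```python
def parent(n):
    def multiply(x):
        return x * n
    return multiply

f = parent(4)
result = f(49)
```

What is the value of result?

Step 1: parent(4) returns multiply closure with n = 4.
Step 2: f(49) computes 49 * 4 = 196.
Step 3: result = 196

The answer is 196.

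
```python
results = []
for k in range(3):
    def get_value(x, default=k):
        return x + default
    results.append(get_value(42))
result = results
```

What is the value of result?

Step 1: Default argument default=k is evaluated at function definition time.
Step 2: Each iteration creates get_value with default = current k value.
Step 3: get_value(42) returns 42 + default. results = [42, 43, 44]

The answer is [42, 43, 44].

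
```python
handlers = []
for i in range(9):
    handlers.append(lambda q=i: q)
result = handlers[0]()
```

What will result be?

Step 1: Default argument q=i captures i's value at each iteration.
Step 2: handlers[0] captured q = 0 when i was 0.
Step 3: result = 0

The answer is 0.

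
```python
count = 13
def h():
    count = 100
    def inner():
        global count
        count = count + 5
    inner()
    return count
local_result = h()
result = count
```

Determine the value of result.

Step 1: Global count = 13. h() creates local count = 100.
Step 2: inner() declares global count and adds 5: global count = 13 + 5 = 18.
Step 3: h() returns its local count = 100 (unaffected by inner).
Step 4: result = global count = 18

The answer is 18.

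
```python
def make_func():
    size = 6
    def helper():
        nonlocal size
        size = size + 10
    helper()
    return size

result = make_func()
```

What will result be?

Step 1: make_func() sets size = 6.
Step 2: helper() uses nonlocal to modify size in make_func's scope: size = 6 + 10 = 16.
Step 3: make_func() returns the modified size = 16

The answer is 16.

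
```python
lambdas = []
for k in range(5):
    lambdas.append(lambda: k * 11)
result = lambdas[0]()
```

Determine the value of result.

Step 1: All lambdas reference the same variable k (late binding).
Step 2: After the loop, k = 4. Every lambda returns k * 11.
Step 3: lambdas[0]() = 4 * 11 = 44

The answer is 44.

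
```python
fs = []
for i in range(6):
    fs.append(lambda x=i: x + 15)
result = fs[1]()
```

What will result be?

Step 1: Default argument x=i captures i's value at definition time.
Step 2: fs[1] was defined when i = 1, so x defaults to 1.
Step 3: result = 1 + 15 = 16 (default arg fixes the late binding issue)

The answer is 16.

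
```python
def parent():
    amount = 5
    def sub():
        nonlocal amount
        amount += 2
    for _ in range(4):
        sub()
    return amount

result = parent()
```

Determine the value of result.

Step 1: amount = 5.
Step 2: sub() is called 4 times in a loop, each adding 2 via nonlocal.
Step 3: amount = 5 + 2 * 4 = 13

The answer is 13.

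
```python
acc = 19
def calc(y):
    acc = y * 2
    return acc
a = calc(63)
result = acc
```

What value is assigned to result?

Step 1: Global acc = 19.
Step 2: calc(63) creates local acc = 63 * 2 = 126.
Step 3: Global acc unchanged because no global keyword. result = 19

The answer is 19.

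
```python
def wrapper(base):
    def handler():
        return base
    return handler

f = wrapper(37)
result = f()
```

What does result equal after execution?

Step 1: wrapper(37) creates closure capturing base = 37.
Step 2: f() returns the captured base = 37.
Step 3: result = 37

The answer is 37.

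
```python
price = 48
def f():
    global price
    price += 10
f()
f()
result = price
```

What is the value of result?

Step 1: price = 48.
Step 2: First f(): price = 48 + 10 = 58.
Step 3: Second f(): price = 58 + 10 = 68. result = 68

The answer is 68.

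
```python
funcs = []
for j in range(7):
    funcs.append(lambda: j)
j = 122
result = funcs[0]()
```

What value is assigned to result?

Step 1: Lambdas capture the variable j by reference, not by value.
Step 2: After the loop, j is reassigned to 122.
Step 3: funcs[0]() looks up the current j = 122. result = 122

The answer is 122.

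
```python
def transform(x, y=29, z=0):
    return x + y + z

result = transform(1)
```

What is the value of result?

Step 1: transform(1) uses defaults y = 29, z = 0.
Step 2: Returns 1 + 29 + 0 = 30.
Step 3: result = 30

The answer is 30.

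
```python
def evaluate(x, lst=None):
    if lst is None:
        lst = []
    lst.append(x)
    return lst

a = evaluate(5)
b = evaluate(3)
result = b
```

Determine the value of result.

Step 1: None default with guard creates a NEW list each call.
Step 2: a = [5] (fresh list). b = [3] (another fresh list).
Step 3: result = [3] (this is the fix for mutable default)

The answer is [3].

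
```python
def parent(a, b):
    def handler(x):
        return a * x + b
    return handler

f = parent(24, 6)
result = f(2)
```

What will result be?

Step 1: parent(24, 6) captures a = 24, b = 6.
Step 2: f(2) computes 24 * 2 + 6 = 54.
Step 3: result = 54

The answer is 54.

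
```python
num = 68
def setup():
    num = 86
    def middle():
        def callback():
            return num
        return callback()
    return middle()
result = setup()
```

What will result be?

Step 1: setup() defines num = 86. middle() and callback() have no local num.
Step 2: callback() checks local (none), enclosing middle() (none), enclosing setup() and finds num = 86.
Step 3: result = 86

The answer is 86.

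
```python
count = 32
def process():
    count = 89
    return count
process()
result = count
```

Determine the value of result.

Step 1: Global count = 32.
Step 2: process() creates local count = 89 (shadow, not modification).
Step 3: After process() returns, global count is unchanged. result = 32

The answer is 32.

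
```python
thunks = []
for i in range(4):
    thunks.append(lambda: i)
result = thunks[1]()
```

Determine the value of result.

Step 1: The loop creates 4 lambdas, all referencing the same variable i.
Step 2: After the loop, i = 3 (final value).
Step 3: thunks[1]() looks up i at call time and finds 3. This is the late binding gotcha. result = 3

The answer is 3.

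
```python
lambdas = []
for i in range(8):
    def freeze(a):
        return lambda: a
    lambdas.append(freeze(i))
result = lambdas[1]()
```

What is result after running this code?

Step 1: freeze(i) creates a new scope capturing a = i at call time.
Step 2: lambdas[1] = freeze(1), so its lambda captures a = 1.
Step 3: result = 1 (closure factory fixes late binding)

The answer is 1.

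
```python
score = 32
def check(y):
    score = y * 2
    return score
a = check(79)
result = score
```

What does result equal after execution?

Step 1: Global score = 32.
Step 2: check(79) creates local score = 79 * 2 = 158.
Step 3: Global score unchanged because no global keyword. result = 32

The answer is 32.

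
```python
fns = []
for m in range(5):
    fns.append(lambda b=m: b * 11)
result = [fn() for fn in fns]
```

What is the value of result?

Step 1: Default arg b=m captures m at each iteration.
Step 2: fns[k] has b defaulting to k, returns k * 11.
Step 3: result = [0, 11, 22, 33, 44]

The answer is [0, 11, 22, 33, 44].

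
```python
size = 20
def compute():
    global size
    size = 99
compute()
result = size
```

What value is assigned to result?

Step 1: size = 20 globally.
Step 2: compute() declares global size and sets it to 99.
Step 3: After compute(), global size = 99. result = 99

The answer is 99.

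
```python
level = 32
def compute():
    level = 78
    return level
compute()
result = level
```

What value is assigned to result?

Step 1: Global level = 32.
Step 2: compute() creates local level = 78 (shadow, not modification).
Step 3: After compute() returns, global level is unchanged. result = 32

The answer is 32.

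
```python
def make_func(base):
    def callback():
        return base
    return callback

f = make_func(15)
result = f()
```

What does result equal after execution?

Step 1: make_func(15) creates closure capturing base = 15.
Step 2: f() returns the captured base = 15.
Step 3: result = 15

The answer is 15.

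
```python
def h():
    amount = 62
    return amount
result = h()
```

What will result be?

Step 1: h() defines amount = 62 in its local scope.
Step 2: return amount finds the local variable amount = 62.
Step 3: result = 62

The answer is 62.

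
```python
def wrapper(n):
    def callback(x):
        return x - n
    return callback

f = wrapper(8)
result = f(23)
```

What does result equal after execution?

Step 1: wrapper(8) creates a closure capturing n = 8.
Step 2: f(23) computes 23 - 8 = 15.
Step 3: result = 15

The answer is 15.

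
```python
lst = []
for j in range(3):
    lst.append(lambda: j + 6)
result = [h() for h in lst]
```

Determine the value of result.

Step 1: All lambdas capture j by reference. After the loop, j = 2.
Step 2: Each call returns 2 + 6 = 8.
Step 3: result = [8, 8, 8]

The answer is [8, 8, 8].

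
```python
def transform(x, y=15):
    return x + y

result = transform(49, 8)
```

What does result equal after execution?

Step 1: transform(49, 8) overrides default y with 8.
Step 2: Returns 49 + 8 = 57.
Step 3: result = 57

The answer is 57.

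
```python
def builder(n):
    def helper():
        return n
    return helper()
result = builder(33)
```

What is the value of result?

Step 1: builder(33) binds parameter n = 33.
Step 2: helper() looks up n in enclosing scope and finds the parameter n = 33.
Step 3: result = 33

The answer is 33.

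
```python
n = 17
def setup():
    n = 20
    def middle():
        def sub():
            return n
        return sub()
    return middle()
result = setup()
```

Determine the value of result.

Step 1: setup() defines n = 20. middle() and sub() have no local n.
Step 2: sub() checks local (none), enclosing middle() (none), enclosing setup() and finds n = 20.
Step 3: result = 20

The answer is 20.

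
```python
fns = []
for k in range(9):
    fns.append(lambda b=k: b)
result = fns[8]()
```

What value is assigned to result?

Step 1: Default argument b=k captures k's value at each iteration.
Step 2: fns[8] captured b = 8 when k was 8.
Step 3: result = 8

The answer is 8.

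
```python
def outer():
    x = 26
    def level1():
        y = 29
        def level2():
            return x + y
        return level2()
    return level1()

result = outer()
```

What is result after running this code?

Step 1: x = 26 in outer. y = 29 in level1.
Step 2: level2() reads x = 26 and y = 29 from enclosing scopes.
Step 3: result = 26 + 29 = 55

The answer is 55.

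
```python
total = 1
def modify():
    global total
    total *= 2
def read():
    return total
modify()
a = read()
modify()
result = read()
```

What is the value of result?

Step 1: total = 1.
Step 2: First modify(): total = 1 * 2 = 2.
Step 3: Second modify(): total = 2 * 2 = 4.
Step 4: read() returns 4

The answer is 4.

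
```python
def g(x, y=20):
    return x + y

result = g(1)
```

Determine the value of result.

Step 1: g(1) uses default y = 20.
Step 2: Returns 1 + 20 = 21.
Step 3: result = 21

The answer is 21.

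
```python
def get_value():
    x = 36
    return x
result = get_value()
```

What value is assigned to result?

Step 1: get_value() defines x = 36 in its local scope.
Step 2: return x finds the local variable x = 36.
Step 3: result = 36

The answer is 36.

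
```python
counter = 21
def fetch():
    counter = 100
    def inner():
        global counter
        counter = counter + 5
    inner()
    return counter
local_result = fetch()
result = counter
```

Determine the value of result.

Step 1: Global counter = 21. fetch() creates local counter = 100.
Step 2: inner() declares global counter and adds 5: global counter = 21 + 5 = 26.
Step 3: fetch() returns its local counter = 100 (unaffected by inner).
Step 4: result = global counter = 26

The answer is 26.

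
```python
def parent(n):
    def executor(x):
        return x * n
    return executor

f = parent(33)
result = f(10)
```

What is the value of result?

Step 1: parent(33) creates a closure capturing n = 33.
Step 2: f(10) computes 10 * 33 = 330.
Step 3: result = 330

The answer is 330.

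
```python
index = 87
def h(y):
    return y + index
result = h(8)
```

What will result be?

Step 1: index = 87 is defined globally.
Step 2: h(8) uses parameter y = 8 and looks up index from global scope = 87.
Step 3: result = 8 + 87 = 95

The answer is 95.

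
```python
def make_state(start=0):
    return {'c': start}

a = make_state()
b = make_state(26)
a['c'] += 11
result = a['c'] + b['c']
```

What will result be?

Step 1: make_state() returns a new dict each call (immutable default 0).
Step 2: a = {'c': 0}, b = {'c': 26}.
Step 3: a['c'] += 11 = 11. result = 11 + 26 = 37

The answer is 37.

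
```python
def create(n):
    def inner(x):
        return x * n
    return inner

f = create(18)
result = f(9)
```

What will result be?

Step 1: create(18) creates a closure capturing n = 18.
Step 2: f(9) computes 9 * 18 = 162.
Step 3: result = 162

The answer is 162.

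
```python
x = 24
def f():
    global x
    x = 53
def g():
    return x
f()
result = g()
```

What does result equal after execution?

Step 1: x = 24.
Step 2: f() sets global x = 53.
Step 3: g() reads global x = 53. result = 53

The answer is 53.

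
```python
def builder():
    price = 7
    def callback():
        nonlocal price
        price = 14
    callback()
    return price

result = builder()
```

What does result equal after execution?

Step 1: builder() sets price = 7.
Step 2: callback() uses nonlocal to reassign price = 14.
Step 3: result = 14

The answer is 14.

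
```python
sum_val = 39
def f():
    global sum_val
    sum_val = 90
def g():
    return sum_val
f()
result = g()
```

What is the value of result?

Step 1: sum_val = 39.
Step 2: f() sets global sum_val = 90.
Step 3: g() reads global sum_val = 90. result = 90

The answer is 90.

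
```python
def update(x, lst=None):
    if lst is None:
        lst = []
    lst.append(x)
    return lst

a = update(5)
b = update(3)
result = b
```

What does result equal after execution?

Step 1: None default with guard creates a NEW list each call.
Step 2: a = [5] (fresh list). b = [3] (another fresh list).
Step 3: result = [3] (this is the fix for mutable default)

The answer is [3].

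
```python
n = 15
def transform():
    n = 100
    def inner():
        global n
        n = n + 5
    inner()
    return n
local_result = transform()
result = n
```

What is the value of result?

Step 1: Global n = 15. transform() creates local n = 100.
Step 2: inner() declares global n and adds 5: global n = 15 + 5 = 20.
Step 3: transform() returns its local n = 100 (unaffected by inner).
Step 4: result = global n = 20

The answer is 20.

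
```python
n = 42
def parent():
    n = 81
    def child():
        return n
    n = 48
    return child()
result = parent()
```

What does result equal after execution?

Step 1: parent() sets n = 81, then later n = 48.
Step 2: child() is called after n is reassigned to 48. Closures capture variables by reference, not by value.
Step 3: result = 48

The answer is 48.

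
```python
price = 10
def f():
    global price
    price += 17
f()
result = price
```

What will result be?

Step 1: price = 10 globally.
Step 2: f() modifies global price: price += 17 = 27.
Step 3: result = 27

The answer is 27.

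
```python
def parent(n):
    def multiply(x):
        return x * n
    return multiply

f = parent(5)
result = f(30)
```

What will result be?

Step 1: parent(5) returns multiply closure with n = 5.
Step 2: f(30) computes 30 * 5 = 150.
Step 3: result = 150

The answer is 150.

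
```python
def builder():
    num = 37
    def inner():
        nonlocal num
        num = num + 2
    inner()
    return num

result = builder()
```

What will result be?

Step 1: builder() sets num = 37.
Step 2: inner() uses nonlocal to modify num in builder's scope: num = 37 + 2 = 39.
Step 3: builder() returns the modified num = 39

The answer is 39.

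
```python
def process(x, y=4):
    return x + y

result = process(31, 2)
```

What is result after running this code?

Step 1: process(31, 2) overrides default y with 2.
Step 2: Returns 31 + 2 = 33.
Step 3: result = 33

The answer is 33.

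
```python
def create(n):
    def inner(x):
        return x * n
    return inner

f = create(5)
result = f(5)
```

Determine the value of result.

Step 1: create(5) creates a closure capturing n = 5.
Step 2: f(5) computes 5 * 5 = 25.
Step 3: result = 25

The answer is 25.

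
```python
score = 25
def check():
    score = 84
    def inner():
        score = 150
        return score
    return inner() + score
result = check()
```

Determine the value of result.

Step 1: check() has local score = 84. inner() has local score = 150.
Step 2: inner() returns its local score = 150.
Step 3: check() returns 150 + its own score (84) = 234

The answer is 234.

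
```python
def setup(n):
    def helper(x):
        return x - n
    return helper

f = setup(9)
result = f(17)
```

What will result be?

Step 1: setup(9) creates a closure capturing n = 9.
Step 2: f(17) computes 17 - 9 = 8.
Step 3: result = 8

The answer is 8.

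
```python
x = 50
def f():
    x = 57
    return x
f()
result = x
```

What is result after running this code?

Step 1: Global x = 50.
Step 2: f() creates local x = 57 (shadow, not modification).
Step 3: After f() returns, global x is unchanged. result = 50

The answer is 50.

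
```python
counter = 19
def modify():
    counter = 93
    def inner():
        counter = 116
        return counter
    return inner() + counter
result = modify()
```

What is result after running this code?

Step 1: modify() has local counter = 93. inner() has local counter = 116.
Step 2: inner() returns its local counter = 116.
Step 3: modify() returns 116 + its own counter (93) = 209

The answer is 209.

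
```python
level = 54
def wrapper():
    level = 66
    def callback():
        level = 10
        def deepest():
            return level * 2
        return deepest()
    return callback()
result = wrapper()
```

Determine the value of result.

Step 1: deepest() looks up level through LEGB: not local, finds level = 10 in enclosing callback().
Step 2: Returns 10 * 2 = 20.
Step 3: result = 20

The answer is 20.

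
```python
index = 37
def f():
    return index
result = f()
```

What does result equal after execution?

Step 1: index = 37 is defined in the global scope.
Step 2: f() looks up index. No local index exists, so Python checks the global scope via LEGB rule and finds index = 37.
Step 3: result = 37

The answer is 37.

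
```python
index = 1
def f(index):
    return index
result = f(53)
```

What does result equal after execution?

Step 1: Global index = 1.
Step 2: f(53) takes parameter index = 53, which shadows the global.
Step 3: result = 53

The answer is 53.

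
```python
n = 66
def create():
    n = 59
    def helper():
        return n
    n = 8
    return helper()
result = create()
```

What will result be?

Step 1: create() sets n = 59, then later n = 8.
Step 2: helper() is called after n is reassigned to 8. Closures capture variables by reference, not by value.
Step 3: result = 8

The answer is 8.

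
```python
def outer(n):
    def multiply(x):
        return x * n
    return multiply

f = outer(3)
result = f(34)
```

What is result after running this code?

Step 1: outer(3) returns multiply closure with n = 3.
Step 2: f(34) computes 34 * 3 = 102.
Step 3: result = 102

The answer is 102.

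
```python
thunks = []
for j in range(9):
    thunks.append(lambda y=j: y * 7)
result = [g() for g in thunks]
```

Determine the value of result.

Step 1: Default arg y=j captures j at each iteration.
Step 2: thunks[k] has y defaulting to k, returns k * 7.
Step 3: result = [0, 7, 14, 21, 28, 35, 42, 49, 56]

The answer is [0, 7, 14, 21, 28, 35, 42, 49, 56].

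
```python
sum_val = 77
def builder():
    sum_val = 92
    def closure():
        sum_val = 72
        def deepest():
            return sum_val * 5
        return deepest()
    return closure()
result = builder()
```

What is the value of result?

Step 1: deepest() looks up sum_val through LEGB: not local, finds sum_val = 72 in enclosing closure().
Step 2: Returns 72 * 5 = 360.
Step 3: result = 360

The answer is 360.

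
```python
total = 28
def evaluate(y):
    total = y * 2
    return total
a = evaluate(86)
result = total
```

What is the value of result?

Step 1: Global total = 28.
Step 2: evaluate(86) creates local total = 86 * 2 = 172.
Step 3: Global total unchanged because no global keyword. result = 28

The answer is 28.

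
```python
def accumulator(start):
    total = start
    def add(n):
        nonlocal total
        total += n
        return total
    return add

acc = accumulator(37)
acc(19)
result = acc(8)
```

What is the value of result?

Step 1: accumulator(37) creates closure with total = 37.
Step 2: First acc(19): total = 37 + 19 = 56.
Step 3: Second acc(8): total = 56 + 8 = 64. result = 64

The answer is 64.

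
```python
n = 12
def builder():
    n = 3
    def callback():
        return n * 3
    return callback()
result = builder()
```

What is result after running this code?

Step 1: builder() shadows global n with n = 3.
Step 2: callback() finds n = 3 in enclosing scope, computes 3 * 3 = 9.
Step 3: result = 9

The answer is 9.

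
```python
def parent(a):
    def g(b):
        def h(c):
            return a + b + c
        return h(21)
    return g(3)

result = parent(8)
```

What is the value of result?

Step 1: a = 8, b = 3, c = 21 across three nested scopes.
Step 2: h() accesses all three via LEGB rule.
Step 3: result = 8 + 3 + 21 = 32

The answer is 32.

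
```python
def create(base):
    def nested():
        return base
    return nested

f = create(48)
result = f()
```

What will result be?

Step 1: create(48) creates closure capturing base = 48.
Step 2: f() returns the captured base = 48.
Step 3: result = 48

The answer is 48.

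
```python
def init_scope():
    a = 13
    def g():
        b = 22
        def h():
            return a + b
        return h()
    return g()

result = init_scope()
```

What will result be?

Step 1: init_scope() defines a = 13. g() defines b = 22.
Step 2: h() accesses both from enclosing scopes: a = 13, b = 22.
Step 3: result = 13 + 22 = 35

The answer is 35.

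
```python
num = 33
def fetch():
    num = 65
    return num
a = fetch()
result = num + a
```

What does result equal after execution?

Step 1: Global num = 33. fetch() returns local num = 65.
Step 2: a = 65. Global num still = 33.
Step 3: result = 33 + 65 = 98

The answer is 98.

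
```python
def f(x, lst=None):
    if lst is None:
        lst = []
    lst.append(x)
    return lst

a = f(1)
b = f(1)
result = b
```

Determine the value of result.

Step 1: None default with guard creates a NEW list each call.
Step 2: a = [1] (fresh list). b = [1] (another fresh list).
Step 3: result = [1] (this is the fix for mutable default)

The answer is [1].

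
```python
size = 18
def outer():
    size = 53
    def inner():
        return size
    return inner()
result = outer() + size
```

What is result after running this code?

Step 1: Global size = 18. outer() shadows with size = 53.
Step 2: inner() returns enclosing size = 53. outer() = 53.
Step 3: result = 53 + global size (18) = 71

The answer is 71.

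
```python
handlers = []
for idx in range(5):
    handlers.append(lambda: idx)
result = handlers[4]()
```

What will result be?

Step 1: The loop creates 5 lambdas, all referencing the same variable idx.
Step 2: After the loop, idx = 4 (final value).
Step 3: handlers[4]() looks up idx at call time and finds 4. This is the late binding gotcha. result = 4

The answer is 4.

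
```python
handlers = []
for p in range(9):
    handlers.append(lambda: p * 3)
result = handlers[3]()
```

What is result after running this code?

Step 1: All lambdas reference the same variable p (late binding).
Step 2: After the loop, p = 8. Every lambda returns p * 3.
Step 3: handlers[3]() = 8 * 3 = 24

The answer is 24.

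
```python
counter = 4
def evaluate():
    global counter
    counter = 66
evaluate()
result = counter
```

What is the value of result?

Step 1: counter = 4 globally.
Step 2: evaluate() declares global counter and sets it to 66.
Step 3: After evaluate(), global counter = 66. result = 66

The answer is 66.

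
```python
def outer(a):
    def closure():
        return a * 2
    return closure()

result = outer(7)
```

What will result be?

Step 1: outer(7) binds parameter a = 7.
Step 2: closure() accesses a = 7 from enclosing scope.
Step 3: result = 7 * 2 = 14

The answer is 14.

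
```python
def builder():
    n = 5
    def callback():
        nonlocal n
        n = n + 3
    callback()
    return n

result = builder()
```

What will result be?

Step 1: builder() sets n = 5.
Step 2: callback() uses nonlocal to modify n in builder's scope: n = 5 + 3 = 8.
Step 3: builder() returns the modified n = 8

The answer is 8.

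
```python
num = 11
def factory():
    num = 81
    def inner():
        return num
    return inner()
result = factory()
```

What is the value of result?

Step 1: num = 11 globally, but factory() defines num = 81 locally.
Step 2: inner() looks up num. Not in local scope, so checks enclosing scope (factory) and finds num = 81.
Step 3: result = 81

The answer is 81.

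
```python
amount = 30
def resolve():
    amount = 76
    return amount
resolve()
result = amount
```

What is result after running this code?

Step 1: Global amount = 30.
Step 2: resolve() creates local amount = 76 (shadow, not modification).
Step 3: After resolve() returns, global amount is unchanged. result = 30

The answer is 30.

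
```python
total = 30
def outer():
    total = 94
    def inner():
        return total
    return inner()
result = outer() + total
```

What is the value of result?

Step 1: Global total = 30. outer() shadows with total = 94.
Step 2: inner() returns enclosing total = 94. outer() = 94.
Step 3: result = 94 + global total (30) = 124

The answer is 124.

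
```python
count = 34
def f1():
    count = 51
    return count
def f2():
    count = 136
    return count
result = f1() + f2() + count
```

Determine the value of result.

Step 1: Each function shadows global count with its own local.
Step 2: f1() returns 51, f2() returns 136.
Step 3: Global count = 34 is unchanged. result = 51 + 136 + 34 = 221

The answer is 221.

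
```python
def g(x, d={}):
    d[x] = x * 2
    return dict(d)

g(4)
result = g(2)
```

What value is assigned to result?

Step 1: Mutable default dict is shared across calls.
Step 2: First call adds 4: 8. Second call adds 2: 4.
Step 3: result = {4: 8, 2: 4}

The answer is {4: 8, 2: 4}.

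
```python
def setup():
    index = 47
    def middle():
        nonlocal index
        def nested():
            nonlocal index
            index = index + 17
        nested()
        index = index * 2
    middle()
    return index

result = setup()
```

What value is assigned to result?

Step 1: index = 47.
Step 2: nested() adds 17: index = 47 + 17 = 64.
Step 3: middle() doubles: index = 64 * 2 = 128.
Step 4: result = 128

The answer is 128.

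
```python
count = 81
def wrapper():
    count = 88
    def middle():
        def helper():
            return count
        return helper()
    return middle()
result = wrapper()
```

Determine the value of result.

Step 1: wrapper() defines count = 88. middle() and helper() have no local count.
Step 2: helper() checks local (none), enclosing middle() (none), enclosing wrapper() and finds count = 88.
Step 3: result = 88

The answer is 88.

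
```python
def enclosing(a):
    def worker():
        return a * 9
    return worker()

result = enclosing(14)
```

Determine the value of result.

Step 1: enclosing(14) binds parameter a = 14.
Step 2: worker() accesses a = 14 from enclosing scope.
Step 3: result = 14 * 9 = 126

The answer is 126.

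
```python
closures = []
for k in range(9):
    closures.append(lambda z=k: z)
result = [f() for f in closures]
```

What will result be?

Step 1: Default arg z=k captures k at each iteration.
Step 2: Each lambda has its own default: 0, 1, ..., 8.
Step 3: result = [0, 1, 2, 3, 4, 5, 6, 7, 8]

The answer is [0, 1, 2, 3, 4, 5, 6, 7, 8].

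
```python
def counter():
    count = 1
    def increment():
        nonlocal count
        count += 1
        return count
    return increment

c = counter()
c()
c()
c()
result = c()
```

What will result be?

Step 1: counter() creates closure with count = 1.
Step 2: Each c() call increments count via nonlocal. After 4 calls: 1 + 4 = 5.
Step 3: result = 5

The answer is 5.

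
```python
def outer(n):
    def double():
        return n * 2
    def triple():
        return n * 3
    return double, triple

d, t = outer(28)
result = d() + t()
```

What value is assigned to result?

Step 1: Both closures capture the same n = 28.
Step 2: d() = 28 * 2 = 56, t() = 28 * 3 = 84.
Step 3: result = 56 + 84 = 140

The answer is 140.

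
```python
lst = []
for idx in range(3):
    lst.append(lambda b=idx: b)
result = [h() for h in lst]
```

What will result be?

Step 1: Default arg b=idx captures idx at each iteration.
Step 2: Each lambda has its own default: 0, 1, ..., 2.
Step 3: result = [0, 1, 2]

The answer is [0, 1, 2].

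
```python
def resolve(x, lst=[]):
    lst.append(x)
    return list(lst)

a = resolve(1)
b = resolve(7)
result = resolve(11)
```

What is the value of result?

Step 1: Default list is shared. list() creates copies for return values.
Step 2: Internal list grows: [1] -> [1, 7] -> [1, 7, 11].
Step 3: result = [1, 7, 11]

The answer is [1, 7, 11].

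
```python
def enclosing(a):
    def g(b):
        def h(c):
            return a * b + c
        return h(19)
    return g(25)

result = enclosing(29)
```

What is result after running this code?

Step 1: a = 29, b = 25, c = 19.
Step 2: h() computes a * b + c = 29 * 25 + 19 = 744.
Step 3: result = 744

The answer is 744.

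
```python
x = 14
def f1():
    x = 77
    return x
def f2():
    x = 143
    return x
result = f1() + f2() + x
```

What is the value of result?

Step 1: Each function shadows global x with its own local.
Step 2: f1() returns 77, f2() returns 143.
Step 3: Global x = 14 is unchanged. result = 77 + 143 + 14 = 234

The answer is 234.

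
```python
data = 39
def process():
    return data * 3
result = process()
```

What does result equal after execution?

Step 1: data = 39 is defined globally.
Step 2: process() looks up data from global scope = 39, then computes 39 * 3 = 117.
Step 3: result = 117

The answer is 117.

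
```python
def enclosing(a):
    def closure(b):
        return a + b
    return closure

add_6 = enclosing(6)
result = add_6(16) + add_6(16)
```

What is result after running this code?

Step 1: add_6 captures a = 6.
Step 2: add_6(16) = 6 + 16 = 22, called twice.
Step 3: result = 22 + 22 = 44

The answer is 44.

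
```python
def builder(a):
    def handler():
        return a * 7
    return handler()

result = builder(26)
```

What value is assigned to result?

Step 1: builder(26) binds parameter a = 26.
Step 2: handler() accesses a = 26 from enclosing scope.
Step 3: result = 26 * 7 = 182

The answer is 182.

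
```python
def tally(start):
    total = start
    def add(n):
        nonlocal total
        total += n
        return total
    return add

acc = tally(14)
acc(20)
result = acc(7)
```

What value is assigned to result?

Step 1: tally(14) creates closure with total = 14.
Step 2: First acc(20): total = 14 + 20 = 34.
Step 3: Second acc(7): total = 34 + 7 = 41. result = 41

The answer is 41.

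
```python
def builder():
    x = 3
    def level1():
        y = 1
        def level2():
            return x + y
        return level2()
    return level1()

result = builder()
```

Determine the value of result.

Step 1: x = 3 in builder. y = 1 in level1.
Step 2: level2() reads x = 3 and y = 1 from enclosing scopes.
Step 3: result = 3 + 1 = 4

The answer is 4.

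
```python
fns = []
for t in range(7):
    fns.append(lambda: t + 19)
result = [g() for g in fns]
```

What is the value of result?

Step 1: All lambdas capture t by reference. After the loop, t = 6.
Step 2: Each call returns 6 + 19 = 25.
Step 3: result = [25, 25, 25, 25, 25, 25, 25]

The answer is [25, 25, 25, 25, 25, 25, 25].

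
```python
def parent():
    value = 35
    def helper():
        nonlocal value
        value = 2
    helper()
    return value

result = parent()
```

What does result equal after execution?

Step 1: parent() sets value = 35.
Step 2: helper() uses nonlocal to reassign value = 2.
Step 3: result = 2

The answer is 2.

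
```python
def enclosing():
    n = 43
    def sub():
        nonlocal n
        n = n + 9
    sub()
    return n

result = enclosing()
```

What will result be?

Step 1: enclosing() sets n = 43.
Step 2: sub() uses nonlocal to modify n in enclosing's scope: n = 43 + 9 = 52.
Step 3: enclosing() returns the modified n = 52

The answer is 52.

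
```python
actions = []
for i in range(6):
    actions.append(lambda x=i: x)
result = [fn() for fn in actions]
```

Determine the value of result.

Step 1: Default arg x=i captures i at each iteration.
Step 2: Each lambda has its own default: 0, 1, ..., 5.
Step 3: result = [0, 1, 2, 3, 4, 5]

The answer is [0, 1, 2, 3, 4, 5].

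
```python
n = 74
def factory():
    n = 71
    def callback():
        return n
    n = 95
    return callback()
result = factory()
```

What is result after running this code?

Step 1: factory() sets n = 71, then later n = 95.
Step 2: callback() is called after n is reassigned to 95. Closures capture variables by reference, not by value.
Step 3: result = 95

The answer is 95.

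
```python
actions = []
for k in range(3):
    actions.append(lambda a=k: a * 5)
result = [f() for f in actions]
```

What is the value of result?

Step 1: Default arg a=k captures k at each iteration.
Step 2: actions[k] has a defaulting to k, returns k * 5.
Step 3: result = [0, 5, 10]

The answer is [0, 5, 10].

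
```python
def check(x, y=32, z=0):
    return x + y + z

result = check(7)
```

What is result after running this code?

Step 1: check(7) uses defaults y = 32, z = 0.
Step 2: Returns 7 + 32 + 0 = 39.
Step 3: result = 39

The answer is 39.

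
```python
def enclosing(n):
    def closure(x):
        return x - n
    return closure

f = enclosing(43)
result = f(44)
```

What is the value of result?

Step 1: enclosing(43) creates a closure capturing n = 43.
Step 2: f(44) computes 44 - 43 = 1.
Step 3: result = 1

The answer is 1.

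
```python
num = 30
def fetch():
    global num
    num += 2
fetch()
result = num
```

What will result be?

Step 1: num = 30 globally.
Step 2: fetch() modifies global num: num += 2 = 32.
Step 3: result = 32

The answer is 32.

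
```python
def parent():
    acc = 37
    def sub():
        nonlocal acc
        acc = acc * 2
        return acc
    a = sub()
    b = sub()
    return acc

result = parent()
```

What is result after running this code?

Step 1: acc starts at 37.
Step 2: First sub(): acc = 37 * 2 = 74.
Step 3: Second sub(): acc = 74 * 2 = 148.
Step 4: result = 148

The answer is 148.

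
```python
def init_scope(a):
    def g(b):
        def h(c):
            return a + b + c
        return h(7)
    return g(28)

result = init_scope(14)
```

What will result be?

Step 1: a = 14, b = 28, c = 7 across three nested scopes.
Step 2: h() accesses all three via LEGB rule.
Step 3: result = 14 + 28 + 7 = 49

The answer is 49.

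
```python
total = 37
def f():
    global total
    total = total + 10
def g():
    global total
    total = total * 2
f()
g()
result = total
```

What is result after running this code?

Step 1: total = 37.
Step 2: f() adds 10: total = 37 + 10 = 47.
Step 3: g() doubles: total = 47 * 2 = 94.
Step 4: result = 94

The answer is 94.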